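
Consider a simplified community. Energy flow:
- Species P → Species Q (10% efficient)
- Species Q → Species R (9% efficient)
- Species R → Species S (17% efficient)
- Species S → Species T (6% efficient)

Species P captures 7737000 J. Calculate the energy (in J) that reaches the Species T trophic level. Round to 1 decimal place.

Species Q: 7737000 × 0.1 = 773700 J
Species R: 773700 × 0.09 = 69633 J
Species S: 69633 × 0.17 = 11837.61 J
Species T: 11837.61 × 0.06 = 710.2566 J

710.3 J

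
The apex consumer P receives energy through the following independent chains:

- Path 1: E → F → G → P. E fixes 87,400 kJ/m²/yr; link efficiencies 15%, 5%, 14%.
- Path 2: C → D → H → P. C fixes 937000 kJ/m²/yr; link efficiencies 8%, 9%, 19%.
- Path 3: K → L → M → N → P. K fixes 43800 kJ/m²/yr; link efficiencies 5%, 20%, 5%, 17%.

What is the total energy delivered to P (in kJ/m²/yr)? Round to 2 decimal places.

1377.31 kJ/m²/yr

Path 1: 87400 × 0.15 × 0.05 × 0.14 = 91.77 kJ/m²/yr
Path 2: 937000 × 0.08 × 0.09 × 0.19 = 1281.816 kJ/m²/yr
Path 3: 43800 × 0.05 × 0.2 × 0.05 × 0.17 = 3.723 kJ/m²/yr
Total at P: 91.77 + 1281.816 + 3.723 = 1377.309 kJ/m²/yr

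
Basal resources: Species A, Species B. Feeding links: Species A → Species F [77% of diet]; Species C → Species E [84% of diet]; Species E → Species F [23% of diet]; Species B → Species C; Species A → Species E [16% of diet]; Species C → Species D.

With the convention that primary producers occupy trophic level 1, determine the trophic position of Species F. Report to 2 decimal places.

Species C: 1 + 1 = 2
Species D: 1 + 2 = 3
Species E: 1 + (0.16×1 + 0.84×2) = 2.84
Species F: 1 + (0.23×2.84 + 0.77×1) = 2.4232

2.42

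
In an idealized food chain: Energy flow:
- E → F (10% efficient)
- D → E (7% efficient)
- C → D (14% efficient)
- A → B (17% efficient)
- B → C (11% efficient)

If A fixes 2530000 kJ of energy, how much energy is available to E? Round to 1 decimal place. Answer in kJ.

B: 2530000 × 0.17 = 430100 kJ
C: 430100 × 0.11 = 47311 kJ
D: 47311 × 0.14 = 6623.54 kJ
E: 6623.54 × 0.07 = 463.6478 kJ

463.6 kJ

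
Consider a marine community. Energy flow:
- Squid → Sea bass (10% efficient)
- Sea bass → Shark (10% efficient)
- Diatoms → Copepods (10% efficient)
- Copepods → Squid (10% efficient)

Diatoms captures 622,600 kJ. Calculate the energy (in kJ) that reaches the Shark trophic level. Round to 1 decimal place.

62.3 kJ

Copepods: 622600 × 0.1 = 62260 kJ
Squid: 62260 × 0.1 = 6226 kJ
Sea bass: 6226 × 0.1 = 622.6 kJ
Shark: 622.6 × 0.1 = 62.26 kJ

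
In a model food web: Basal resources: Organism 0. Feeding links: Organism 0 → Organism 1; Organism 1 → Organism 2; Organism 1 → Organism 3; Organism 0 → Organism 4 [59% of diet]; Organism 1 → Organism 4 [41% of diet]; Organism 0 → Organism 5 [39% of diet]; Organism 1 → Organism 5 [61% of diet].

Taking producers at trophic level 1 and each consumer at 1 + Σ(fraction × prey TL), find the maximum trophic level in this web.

3

Organism 1: 1 + 1 = 2
Organism 2: 1 + 2 = 3
Organism 3: 1 + 2 = 3
Organism 4: 1 + (0.59×1 + 0.41×2) = 2.41
Organism 5: 1 + (0.39×1 + 0.61×2) = 2.61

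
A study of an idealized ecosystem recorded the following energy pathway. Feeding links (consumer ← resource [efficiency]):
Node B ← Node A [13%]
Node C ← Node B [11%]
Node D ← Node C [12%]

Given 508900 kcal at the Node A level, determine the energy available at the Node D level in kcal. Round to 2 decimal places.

873.27 kcal

Node B: 508900 × 0.13 = 66157 kcal
Node C: 66157 × 0.11 = 7277.27 kcal
Node D: 7277.27 × 0.12 = 873.2724 kcal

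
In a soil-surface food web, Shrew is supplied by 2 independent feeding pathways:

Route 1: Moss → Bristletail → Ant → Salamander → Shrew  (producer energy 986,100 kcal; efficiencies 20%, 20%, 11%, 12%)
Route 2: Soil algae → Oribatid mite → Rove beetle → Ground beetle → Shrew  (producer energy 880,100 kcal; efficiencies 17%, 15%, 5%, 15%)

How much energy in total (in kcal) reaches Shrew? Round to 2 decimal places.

Route 1: 986100 × 0.2 × 0.2 × 0.11 × 0.12 = 520.6608 kcal
Route 2: 880100 × 0.17 × 0.15 × 0.05 × 0.15 = 168.319125 kcal
Total at Shrew: 520.6608 + 168.319125 = 688.979925 kcal

688.98 kcal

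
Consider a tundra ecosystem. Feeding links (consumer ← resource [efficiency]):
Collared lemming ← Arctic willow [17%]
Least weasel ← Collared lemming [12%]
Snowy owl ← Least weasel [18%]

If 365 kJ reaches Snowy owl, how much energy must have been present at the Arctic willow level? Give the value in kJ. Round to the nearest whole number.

Cumulative transfer efficiency: 0.17 × 0.12 × 0.18 = 0.003672
Arctic willow energy = 365 / 0.003672 = 99401 kJ

99401 kJ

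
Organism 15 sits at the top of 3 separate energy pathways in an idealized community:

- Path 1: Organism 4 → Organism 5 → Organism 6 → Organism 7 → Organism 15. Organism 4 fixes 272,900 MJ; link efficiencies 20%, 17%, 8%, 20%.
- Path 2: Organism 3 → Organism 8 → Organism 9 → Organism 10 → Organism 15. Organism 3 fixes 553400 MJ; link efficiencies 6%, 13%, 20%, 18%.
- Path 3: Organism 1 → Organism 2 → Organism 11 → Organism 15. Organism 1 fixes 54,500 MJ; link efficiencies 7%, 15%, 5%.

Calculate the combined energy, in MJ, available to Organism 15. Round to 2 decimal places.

Path 1: 272900 × 0.2 × 0.17 × 0.08 × 0.2 = 148.4576 MJ
Path 2: 553400 × 0.06 × 0.13 × 0.2 × 0.18 = 155.39472 MJ
Path 3: 54500 × 0.07 × 0.15 × 0.05 = 28.6125 MJ
Total at Organism 15: 148.4576 + 155.39472 + 28.6125 = 332.46482 MJ

332.46 MJ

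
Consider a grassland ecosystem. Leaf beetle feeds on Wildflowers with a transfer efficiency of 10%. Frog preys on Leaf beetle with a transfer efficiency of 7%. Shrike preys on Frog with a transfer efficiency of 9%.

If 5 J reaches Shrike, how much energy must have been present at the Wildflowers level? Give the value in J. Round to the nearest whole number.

Cumulative transfer efficiency: 0.1 × 0.07 × 0.09 = 0.00063
Wildflowers energy = 5 / 0.00063 = 7937 J

7937 J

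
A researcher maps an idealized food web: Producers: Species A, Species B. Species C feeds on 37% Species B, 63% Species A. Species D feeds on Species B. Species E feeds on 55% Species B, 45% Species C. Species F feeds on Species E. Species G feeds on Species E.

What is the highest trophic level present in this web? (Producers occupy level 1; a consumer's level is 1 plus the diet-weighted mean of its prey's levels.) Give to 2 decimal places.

3.45

Species C: 1 + (0.37×1 + 0.63×1) = 2
Species D: 1 + 1 = 2
Species E: 1 + (0.55×1 + 0.45×2) = 2.45
Species F: 1 + 2.45 = 3.45
Species G: 1 + 2.45 = 3.45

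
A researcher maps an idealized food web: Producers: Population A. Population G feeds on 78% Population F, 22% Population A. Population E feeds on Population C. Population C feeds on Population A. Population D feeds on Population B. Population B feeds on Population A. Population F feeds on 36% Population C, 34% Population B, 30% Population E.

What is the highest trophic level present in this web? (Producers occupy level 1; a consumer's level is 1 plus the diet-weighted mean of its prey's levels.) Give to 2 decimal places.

Population B: 1 + 1 = 2
Population C: 1 + 1 = 2
Population D: 1 + 2 = 3
Population E: 1 + 2 = 3
Population F: 1 + (0.36×2 + 0.34×2 + 0.3×3) = 3.3
Population G: 1 + (0.78×3.3 + 0.22×1) = 3.794

3.79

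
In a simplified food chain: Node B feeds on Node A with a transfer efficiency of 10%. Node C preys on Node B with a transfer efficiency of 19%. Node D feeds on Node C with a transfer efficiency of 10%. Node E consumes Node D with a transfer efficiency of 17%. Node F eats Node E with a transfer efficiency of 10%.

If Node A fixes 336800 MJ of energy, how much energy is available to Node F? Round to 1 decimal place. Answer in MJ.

Node B: 336800 × 0.1 = 33680 MJ
Node C: 33680 × 0.19 = 6399.2 MJ
Node D: 6399.2 × 0.1 = 639.92 MJ
Node E: 639.92 × 0.17 = 108.7864 MJ
Node F: 108.7864 × 0.1 = 10.87864 MJ

10.9 MJ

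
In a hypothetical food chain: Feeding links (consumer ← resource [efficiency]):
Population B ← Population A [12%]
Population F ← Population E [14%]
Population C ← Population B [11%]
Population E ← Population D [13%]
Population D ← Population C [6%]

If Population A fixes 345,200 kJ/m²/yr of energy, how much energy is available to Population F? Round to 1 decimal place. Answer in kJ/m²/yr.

5.0 kJ/m²/yr

Population B: 345200 × 0.12 = 41424 kJ/m²/yr
Population C: 41424 × 0.11 = 4556.64 kJ/m²/yr
Population D: 4556.64 × 0.06 = 273.3984 kJ/m²/yr
Population E: 273.3984 × 0.13 = 35.541792 kJ/m²/yr
Population F: 35.541792 × 0.14 = 4.97585088 kJ/m²/yr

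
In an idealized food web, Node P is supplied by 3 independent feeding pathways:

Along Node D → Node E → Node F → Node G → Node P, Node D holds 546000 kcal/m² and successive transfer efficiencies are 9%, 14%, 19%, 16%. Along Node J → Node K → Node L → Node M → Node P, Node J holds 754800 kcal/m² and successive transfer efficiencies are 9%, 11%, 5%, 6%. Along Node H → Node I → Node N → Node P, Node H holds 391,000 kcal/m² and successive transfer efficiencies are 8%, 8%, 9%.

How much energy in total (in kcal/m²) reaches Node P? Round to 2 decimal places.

Via Node D: 546000 × 0.09 × 0.14 × 0.19 × 0.16 = 209.13984 kcal/m²
Via Node J: 754800 × 0.09 × 0.11 × 0.05 × 0.06 = 22.41756 kcal/m²
Via Node H: 391000 × 0.08 × 0.08 × 0.09 = 225.216 kcal/m²
Total at Node P: 209.13984 + 22.41756 + 225.216 = 456.7734 kcal/m²

456.77 kcal/m²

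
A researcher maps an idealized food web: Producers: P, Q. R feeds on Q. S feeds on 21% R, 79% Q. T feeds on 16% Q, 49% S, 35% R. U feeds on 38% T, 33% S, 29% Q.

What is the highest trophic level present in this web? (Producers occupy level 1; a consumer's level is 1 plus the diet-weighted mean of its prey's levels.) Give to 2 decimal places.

R: 1 + 1 = 2
S: 1 + (0.21×2 + 0.79×1) = 2.21
T: 1 + (0.16×1 + 0.49×2.21 + 0.35×2) = 2.9429
U: 1 + (0.38×2.9429 + 0.33×2.21 + 0.29×1) = 3.137602

3.14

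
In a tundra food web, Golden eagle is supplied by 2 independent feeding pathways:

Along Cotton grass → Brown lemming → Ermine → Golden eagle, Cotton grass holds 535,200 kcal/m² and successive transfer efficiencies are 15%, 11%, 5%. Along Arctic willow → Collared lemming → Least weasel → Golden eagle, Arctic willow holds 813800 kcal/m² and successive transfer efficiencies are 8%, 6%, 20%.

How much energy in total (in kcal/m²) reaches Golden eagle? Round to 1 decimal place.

Via Cotton grass: 535200 × 0.15 × 0.11 × 0.05 = 441.54 kcal/m²
Via Arctic willow: 813800 × 0.08 × 0.06 × 0.2 = 781.248 kcal/m²
Total at Golden eagle: 441.54 + 781.248 = 1222.788 kcal/m²

1222.8 kcal/m²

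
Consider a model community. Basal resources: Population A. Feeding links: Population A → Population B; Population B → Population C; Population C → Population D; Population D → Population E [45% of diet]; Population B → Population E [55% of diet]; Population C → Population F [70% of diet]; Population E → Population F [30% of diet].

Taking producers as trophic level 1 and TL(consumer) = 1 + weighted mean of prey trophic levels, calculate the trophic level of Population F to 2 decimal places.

Population B: 1 + 1 = 2
Population C: 1 + 2 = 3
Population D: 1 + 3 = 4
Population E: 1 + (0.45×4 + 0.55×2) = 3.9
Population F: 1 + (0.7×3 + 0.3×3.9) = 4.27

4.27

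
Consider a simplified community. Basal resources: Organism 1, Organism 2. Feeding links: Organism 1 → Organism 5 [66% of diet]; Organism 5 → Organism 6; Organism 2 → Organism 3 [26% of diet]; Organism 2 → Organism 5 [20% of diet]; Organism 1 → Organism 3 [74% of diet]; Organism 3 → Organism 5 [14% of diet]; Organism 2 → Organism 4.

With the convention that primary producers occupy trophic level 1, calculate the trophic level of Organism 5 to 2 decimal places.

2.14

Organism 3: 1 + (0.74×1 + 0.26×1) = 2
Organism 4: 1 + 1 = 2
Organism 5: 1 + (0.2×1 + 0.66×1 + 0.14×2) = 2.14
Organism 6: 1 + 2.14 = 3.14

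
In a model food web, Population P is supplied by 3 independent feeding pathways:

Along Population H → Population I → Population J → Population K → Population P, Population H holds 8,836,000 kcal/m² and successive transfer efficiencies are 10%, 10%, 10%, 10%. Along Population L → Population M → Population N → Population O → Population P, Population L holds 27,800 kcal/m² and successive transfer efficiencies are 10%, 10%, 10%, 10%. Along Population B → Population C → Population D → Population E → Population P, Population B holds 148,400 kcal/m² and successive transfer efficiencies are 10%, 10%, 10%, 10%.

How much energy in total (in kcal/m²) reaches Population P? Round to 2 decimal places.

901.22 kcal/m²

Via Population H: 8836000 × 0.1 × 0.1 × 0.1 × 0.1 = 883.6 kcal/m²
Via Population L: 27800 × 0.1 × 0.1 × 0.1 × 0.1 = 2.78 kcal/m²
Via Population B: 148400 × 0.1 × 0.1 × 0.1 × 0.1 = 14.84 kcal/m²
Total at Population P: 883.6 + 2.78 + 14.84 = 901.22 kcal/m²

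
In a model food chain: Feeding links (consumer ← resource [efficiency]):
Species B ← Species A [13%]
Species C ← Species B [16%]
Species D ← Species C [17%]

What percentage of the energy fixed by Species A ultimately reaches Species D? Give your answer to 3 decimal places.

0.354%

Product of link efficiencies: 0.13 × 0.16 × 0.17 = 0.003536
As a percentage: 0.003536 × 100 = 0.354%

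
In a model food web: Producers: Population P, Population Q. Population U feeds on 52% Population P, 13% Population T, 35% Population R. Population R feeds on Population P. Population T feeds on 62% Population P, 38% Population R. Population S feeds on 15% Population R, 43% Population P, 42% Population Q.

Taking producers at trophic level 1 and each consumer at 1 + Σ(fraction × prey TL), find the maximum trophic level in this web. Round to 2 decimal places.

Population R: 1 + 1 = 2
Population S: 1 + (0.15×2 + 0.43×1 + 0.42×1) = 2.15
Population T: 1 + (0.62×1 + 0.38×2) = 2.38
Population U: 1 + (0.52×1 + 0.13×2.38 + 0.35×2) = 2.5294

2.53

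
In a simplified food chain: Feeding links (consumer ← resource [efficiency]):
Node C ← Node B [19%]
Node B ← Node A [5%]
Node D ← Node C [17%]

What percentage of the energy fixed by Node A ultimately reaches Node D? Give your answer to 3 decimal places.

0.162%

Product of link efficiencies: 0.05 × 0.19 × 0.17 = 0.001615
As a percentage: 0.001615 × 100 = 0.162%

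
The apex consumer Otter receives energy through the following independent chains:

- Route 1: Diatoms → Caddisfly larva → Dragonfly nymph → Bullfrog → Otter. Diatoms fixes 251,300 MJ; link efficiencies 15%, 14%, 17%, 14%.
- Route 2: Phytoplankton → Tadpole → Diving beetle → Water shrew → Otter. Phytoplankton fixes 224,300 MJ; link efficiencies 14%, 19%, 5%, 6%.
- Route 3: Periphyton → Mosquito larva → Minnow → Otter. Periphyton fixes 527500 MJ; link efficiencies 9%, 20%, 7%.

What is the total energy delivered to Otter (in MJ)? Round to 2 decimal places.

808.15 MJ

Route 1: 251300 × 0.15 × 0.14 × 0.17 × 0.14 = 125.59974 MJ
Route 2: 224300 × 0.14 × 0.19 × 0.05 × 0.06 = 17.89914 MJ
Route 3: 527500 × 0.09 × 0.2 × 0.07 = 664.65 MJ
Total at Otter: 125.59974 + 17.89914 + 664.65 = 808.14888 MJ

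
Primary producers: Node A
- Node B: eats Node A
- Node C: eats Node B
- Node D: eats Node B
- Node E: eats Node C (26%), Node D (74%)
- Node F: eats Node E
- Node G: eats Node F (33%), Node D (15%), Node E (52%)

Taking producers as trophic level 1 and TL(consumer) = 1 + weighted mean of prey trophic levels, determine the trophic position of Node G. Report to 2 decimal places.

Node B: 1 + 1 = 2
Node C: 1 + 2 = 3
Node D: 1 + 2 = 3
Node E: 1 + (0.26×3 + 0.74×3) = 4
Node F: 1 + 4 = 5
Node G: 1 + (0.33×5 + 0.15×3 + 0.52×4) = 5.18

5.18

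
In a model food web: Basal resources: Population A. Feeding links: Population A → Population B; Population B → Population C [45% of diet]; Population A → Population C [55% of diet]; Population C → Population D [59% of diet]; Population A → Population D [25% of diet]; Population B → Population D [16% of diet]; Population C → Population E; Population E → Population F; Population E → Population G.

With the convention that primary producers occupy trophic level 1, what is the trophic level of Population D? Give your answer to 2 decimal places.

3.02

Population B: 1 + 1 = 2
Population C: 1 + (0.45×2 + 0.55×1) = 2.45
Population D: 1 + (0.59×2.45 + 0.25×1 + 0.16×2) = 3.0155
Population E: 1 + 2.45 = 3.45
Population F: 1 + 3.45 = 4.45
Population G: 1 + 3.45 = 4.45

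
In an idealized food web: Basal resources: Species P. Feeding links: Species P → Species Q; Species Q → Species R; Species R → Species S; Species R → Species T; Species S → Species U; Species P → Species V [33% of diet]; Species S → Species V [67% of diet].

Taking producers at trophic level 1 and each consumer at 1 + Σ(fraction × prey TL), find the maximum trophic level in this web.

5

Species Q: 1 + 1 = 2
Species R: 1 + 2 = 3
Species S: 1 + 3 = 4
Species T: 1 + 3 = 4
Species U: 1 + 4 = 5
Species V: 1 + (0.33×1 + 0.67×4) = 4.01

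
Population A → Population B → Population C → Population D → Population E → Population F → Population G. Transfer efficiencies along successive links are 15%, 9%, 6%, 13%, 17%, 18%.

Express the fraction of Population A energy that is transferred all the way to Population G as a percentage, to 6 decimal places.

0.000322%

Product of link efficiencies: 0.15 × 0.09 × 0.06 × 0.13 × 0.17 × 0.18 = 0.00000322218
As a percentage: 0.00000322218 × 100 = 0.000322%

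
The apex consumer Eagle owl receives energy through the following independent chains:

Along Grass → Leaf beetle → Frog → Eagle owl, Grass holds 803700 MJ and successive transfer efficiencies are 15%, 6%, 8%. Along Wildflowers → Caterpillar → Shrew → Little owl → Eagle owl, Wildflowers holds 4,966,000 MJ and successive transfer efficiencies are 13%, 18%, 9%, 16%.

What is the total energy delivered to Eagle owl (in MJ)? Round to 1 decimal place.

2252.0 MJ

Via Grass: 803700 × 0.15 × 0.06 × 0.08 = 578.664 MJ
Via Wildflowers: 4966000 × 0.13 × 0.18 × 0.09 × 0.16 = 1673.34336 MJ
Total at Eagle owl: 578.664 + 1673.34336 = 2252.00736 MJ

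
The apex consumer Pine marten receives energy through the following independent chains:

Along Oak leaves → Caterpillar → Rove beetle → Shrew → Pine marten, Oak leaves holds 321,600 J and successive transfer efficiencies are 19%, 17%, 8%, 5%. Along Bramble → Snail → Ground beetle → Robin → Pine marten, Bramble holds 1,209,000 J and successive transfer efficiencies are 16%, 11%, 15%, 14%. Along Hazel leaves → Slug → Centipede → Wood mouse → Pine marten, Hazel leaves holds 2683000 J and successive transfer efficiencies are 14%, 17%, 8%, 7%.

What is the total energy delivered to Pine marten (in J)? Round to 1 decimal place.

846.0 J

Via Oak leaves: 321600 × 0.19 × 0.17 × 0.08 × 0.05 = 41.55072 J
Via Bramble: 1209000 × 0.16 × 0.11 × 0.15 × 0.14 = 446.8464 J
Via Hazel leaves: 2683000 × 0.14 × 0.17 × 0.08 × 0.07 = 357.59024 J
Total at Pine marten: 41.55072 + 446.8464 + 357.59024 = 845.98736 J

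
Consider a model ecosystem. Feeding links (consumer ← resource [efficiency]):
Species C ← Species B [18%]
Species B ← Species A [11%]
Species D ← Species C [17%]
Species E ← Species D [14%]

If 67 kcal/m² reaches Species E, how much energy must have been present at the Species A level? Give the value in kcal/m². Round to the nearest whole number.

142178 kcal/m²

Cumulative transfer efficiency: 0.11 × 0.18 × 0.17 × 0.14 = 0.00047124
Species A energy = 67 / 0.00047124 = 142178 kcal/m²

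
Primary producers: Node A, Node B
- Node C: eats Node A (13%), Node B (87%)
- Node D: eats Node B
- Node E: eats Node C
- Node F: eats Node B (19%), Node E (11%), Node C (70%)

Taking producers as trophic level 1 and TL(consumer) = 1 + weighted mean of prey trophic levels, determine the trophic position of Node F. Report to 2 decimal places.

Node C: 1 + (0.13×1 + 0.87×1) = 2
Node D: 1 + 1 = 2
Node E: 1 + 2 = 3
Node F: 1 + (0.19×1 + 0.11×3 + 0.7×2) = 2.92

2.92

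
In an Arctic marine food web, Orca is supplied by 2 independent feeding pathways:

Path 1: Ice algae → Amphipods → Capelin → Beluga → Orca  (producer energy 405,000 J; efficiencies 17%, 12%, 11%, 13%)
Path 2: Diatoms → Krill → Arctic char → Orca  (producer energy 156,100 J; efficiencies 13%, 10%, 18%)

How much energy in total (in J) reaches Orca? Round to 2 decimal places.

Path 1: 405000 × 0.17 × 0.12 × 0.11 × 0.13 = 118.1466 J
Path 2: 156100 × 0.13 × 0.1 × 0.18 = 365.274 J
Total at Orca: 118.1466 + 365.274 = 483.4206 J

483.42 J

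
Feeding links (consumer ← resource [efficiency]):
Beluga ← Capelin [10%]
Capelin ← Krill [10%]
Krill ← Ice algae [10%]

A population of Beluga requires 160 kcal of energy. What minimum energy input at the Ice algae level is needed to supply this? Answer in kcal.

Cumulative transfer efficiency: 0.1 × 0.1 × 0.1 = 0.001
Ice algae energy = 160 / 0.001 = 160000 kcal

160000 kcal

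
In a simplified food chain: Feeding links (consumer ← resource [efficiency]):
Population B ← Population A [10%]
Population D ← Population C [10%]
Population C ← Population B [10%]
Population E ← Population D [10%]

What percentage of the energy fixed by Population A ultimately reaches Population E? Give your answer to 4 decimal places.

0.0100%

Product of link efficiencies: 0.1 × 0.1 × 0.1 × 0.1 = 0.0001
As a percentage: 0.0001 × 100 = 0.0100%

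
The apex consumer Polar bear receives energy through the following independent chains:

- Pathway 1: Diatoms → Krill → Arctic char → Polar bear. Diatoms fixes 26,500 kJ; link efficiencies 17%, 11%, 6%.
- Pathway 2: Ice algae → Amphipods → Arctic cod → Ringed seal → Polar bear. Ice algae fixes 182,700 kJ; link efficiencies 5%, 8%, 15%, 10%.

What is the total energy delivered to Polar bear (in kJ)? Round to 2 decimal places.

Pathway 1: 26500 × 0.17 × 0.11 × 0.06 = 29.733 kJ
Pathway 2: 182700 × 0.05 × 0.08 × 0.15 × 0.1 = 10.962 kJ
Total at Polar bear: 29.733 + 10.962 = 40.695 kJ

40.70 kJ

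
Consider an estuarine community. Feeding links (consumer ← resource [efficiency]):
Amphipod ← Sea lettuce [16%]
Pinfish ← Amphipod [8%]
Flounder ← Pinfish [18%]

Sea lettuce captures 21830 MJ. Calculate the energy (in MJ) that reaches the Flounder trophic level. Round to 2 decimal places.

Amphipod: 21830 × 0.16 = 3492.8 MJ
Pinfish: 3492.8 × 0.08 = 279.424 MJ
Flounder: 279.424 × 0.18 = 50.29632 MJ

50.30 MJ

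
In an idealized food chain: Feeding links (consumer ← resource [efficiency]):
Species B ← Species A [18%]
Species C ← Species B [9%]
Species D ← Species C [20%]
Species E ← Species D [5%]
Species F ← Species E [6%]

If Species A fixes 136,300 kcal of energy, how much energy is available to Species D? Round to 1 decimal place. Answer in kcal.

Species B: 136300 × 0.18 = 24534 kcal
Species C: 24534 × 0.09 = 2208.06 kcal
Species D: 2208.06 × 0.2 = 441.612 kcal

441.6 kcal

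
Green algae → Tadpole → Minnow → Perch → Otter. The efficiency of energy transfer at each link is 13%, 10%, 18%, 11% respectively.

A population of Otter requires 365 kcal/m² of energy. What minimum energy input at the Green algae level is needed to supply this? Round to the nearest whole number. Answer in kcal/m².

1418026 kcal/m²

Cumulative transfer efficiency: 0.13 × 0.1 × 0.18 × 0.11 = 0.0002574
Green algae energy = 365 / 0.0002574 = 1418026 kcal/m²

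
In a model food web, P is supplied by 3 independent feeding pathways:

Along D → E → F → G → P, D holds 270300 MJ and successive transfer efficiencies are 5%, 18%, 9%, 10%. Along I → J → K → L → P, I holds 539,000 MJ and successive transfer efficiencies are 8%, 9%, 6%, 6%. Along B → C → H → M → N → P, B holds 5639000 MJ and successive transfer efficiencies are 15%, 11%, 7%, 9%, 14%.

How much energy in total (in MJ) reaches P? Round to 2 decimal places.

117.93 MJ

Via D: 270300 × 0.05 × 0.18 × 0.09 × 0.1 = 21.8943 MJ
Via I: 539000 × 0.08 × 0.09 × 0.06 × 0.06 = 13.97088 MJ
Via B: 5639000 × 0.15 × 0.11 × 0.07 × 0.09 × 0.14 = 82.064367 MJ
Total at P: 21.8943 + 13.97088 + 82.064367 = 117.929547 MJ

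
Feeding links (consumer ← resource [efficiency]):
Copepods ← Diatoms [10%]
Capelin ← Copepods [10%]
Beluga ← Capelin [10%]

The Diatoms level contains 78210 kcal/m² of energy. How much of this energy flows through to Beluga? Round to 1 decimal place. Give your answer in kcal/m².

Copepods: 78210 × 0.1 = 7821 kcal/m²
Capelin: 7821 × 0.1 = 782.1 kcal/m²
Beluga: 782.1 × 0.1 = 78.21 kcal/m²

78.2 kcal/m²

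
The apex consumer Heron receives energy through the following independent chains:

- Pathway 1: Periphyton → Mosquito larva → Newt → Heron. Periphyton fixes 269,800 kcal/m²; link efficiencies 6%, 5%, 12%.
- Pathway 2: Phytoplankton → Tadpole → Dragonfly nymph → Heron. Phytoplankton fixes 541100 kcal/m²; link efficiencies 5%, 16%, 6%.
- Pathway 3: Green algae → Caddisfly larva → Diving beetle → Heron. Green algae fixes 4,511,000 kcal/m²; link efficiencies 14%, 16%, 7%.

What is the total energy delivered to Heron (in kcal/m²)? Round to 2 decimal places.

Pathway 1: 269800 × 0.06 × 0.05 × 0.12 = 97.128 kcal/m²
Pathway 2: 541100 × 0.05 × 0.16 × 0.06 = 259.728 kcal/m²
Pathway 3: 4511000 × 0.14 × 0.16 × 0.07 = 7073.248 kcal/m²
Total at Heron: 97.128 + 259.728 + 7073.248 = 7430.104 kcal/m²

7430.10 kcal/m²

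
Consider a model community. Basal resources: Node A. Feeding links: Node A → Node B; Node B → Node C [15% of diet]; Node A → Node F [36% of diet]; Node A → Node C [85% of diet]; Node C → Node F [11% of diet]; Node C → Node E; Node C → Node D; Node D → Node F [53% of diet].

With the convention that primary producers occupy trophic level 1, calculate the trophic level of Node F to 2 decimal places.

Node B: 1 + 1 = 2
Node C: 1 + (0.15×2 + 0.85×1) = 2.15
Node D: 1 + 2.15 = 3.15
Node E: 1 + 2.15 = 3.15
Node F: 1 + (0.36×1 + 0.11×2.15 + 0.53×3.15) = 3.266

3.27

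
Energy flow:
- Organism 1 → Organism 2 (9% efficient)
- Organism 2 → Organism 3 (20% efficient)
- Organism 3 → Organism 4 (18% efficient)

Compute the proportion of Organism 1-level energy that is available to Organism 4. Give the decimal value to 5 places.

0.00324

Product of link efficiencies: 0.09 × 0.2 × 0.18 = 0.00324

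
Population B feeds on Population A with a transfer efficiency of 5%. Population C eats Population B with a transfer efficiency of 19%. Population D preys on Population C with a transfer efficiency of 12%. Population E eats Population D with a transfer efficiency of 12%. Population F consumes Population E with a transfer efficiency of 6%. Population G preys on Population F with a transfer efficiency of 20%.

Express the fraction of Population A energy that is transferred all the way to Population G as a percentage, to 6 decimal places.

0.000164%

Product of link efficiencies: 0.05 × 0.19 × 0.12 × 0.12 × 0.06 × 0.2 = 0.0000016416
As a percentage: 0.0000016416 × 100 = 0.000164%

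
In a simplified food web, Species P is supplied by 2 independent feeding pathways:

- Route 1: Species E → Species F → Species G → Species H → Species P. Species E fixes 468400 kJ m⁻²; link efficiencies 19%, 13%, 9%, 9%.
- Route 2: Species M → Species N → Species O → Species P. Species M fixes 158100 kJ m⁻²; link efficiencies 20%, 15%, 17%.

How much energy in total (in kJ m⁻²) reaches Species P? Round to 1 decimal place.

Route 1: 468400 × 0.19 × 0.13 × 0.09 × 0.09 = 93.712788 kJ m⁻²
Route 2: 158100 × 0.2 × 0.15 × 0.17 = 806.31 kJ m⁻²
Total at Species P: 93.712788 + 806.31 = 900.022788 kJ m⁻²

900.0 kJ m⁻²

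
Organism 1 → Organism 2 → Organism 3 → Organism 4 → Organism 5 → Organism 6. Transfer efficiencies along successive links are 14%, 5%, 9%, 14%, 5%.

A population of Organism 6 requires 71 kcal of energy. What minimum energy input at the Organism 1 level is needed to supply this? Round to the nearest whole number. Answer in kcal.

16099773 kcal

Cumulative transfer efficiency: 0.14 × 0.05 × 0.09 × 0.14 × 0.05 = 0.00000441
Organism 1 energy = 71 / 0.00000441 = 16099773 kcal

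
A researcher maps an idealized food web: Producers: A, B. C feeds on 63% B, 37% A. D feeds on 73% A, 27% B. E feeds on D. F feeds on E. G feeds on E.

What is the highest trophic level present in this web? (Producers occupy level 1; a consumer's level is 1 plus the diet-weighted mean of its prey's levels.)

C: 1 + (0.63×1 + 0.37×1) = 2
D: 1 + (0.73×1 + 0.27×1) = 2
E: 1 + 2 = 3
F: 1 + 3 = 4
G: 1 + 3 = 4

4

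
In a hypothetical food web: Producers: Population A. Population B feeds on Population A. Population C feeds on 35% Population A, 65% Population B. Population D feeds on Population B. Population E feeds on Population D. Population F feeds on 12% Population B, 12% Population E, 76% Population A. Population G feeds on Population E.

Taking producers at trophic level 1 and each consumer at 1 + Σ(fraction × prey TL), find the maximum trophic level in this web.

Population B: 1 + 1 = 2
Population C: 1 + (0.35×1 + 0.65×2) = 2.65
Population D: 1 + 2 = 3
Population E: 1 + 3 = 4
Population F: 1 + (0.12×2 + 0.12×4 + 0.76×1) = 2.48
Population G: 1 + 4 = 5

5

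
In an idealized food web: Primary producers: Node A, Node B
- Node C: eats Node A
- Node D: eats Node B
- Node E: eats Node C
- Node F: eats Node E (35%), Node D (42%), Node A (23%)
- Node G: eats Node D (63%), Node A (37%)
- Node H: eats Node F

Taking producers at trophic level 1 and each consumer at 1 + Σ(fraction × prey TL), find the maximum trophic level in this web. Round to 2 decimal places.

Node C: 1 + 1 = 2
Node D: 1 + 1 = 2
Node E: 1 + 2 = 3
Node F: 1 + (0.35×3 + 0.42×2 + 0.23×1) = 3.12
Node G: 1 + (0.63×2 + 0.37×1) = 2.63
Node H: 1 + 3.12 = 4.12

4.12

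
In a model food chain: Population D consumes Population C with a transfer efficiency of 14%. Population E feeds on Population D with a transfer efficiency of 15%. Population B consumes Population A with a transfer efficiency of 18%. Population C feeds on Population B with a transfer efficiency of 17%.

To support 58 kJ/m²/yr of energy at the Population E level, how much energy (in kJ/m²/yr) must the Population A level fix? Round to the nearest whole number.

90258 kJ/m²/yr

Cumulative transfer efficiency: 0.18 × 0.17 × 0.14 × 0.15 = 0.0006426
Population A energy = 58 / 0.0006426 = 90258 kJ/m²/yr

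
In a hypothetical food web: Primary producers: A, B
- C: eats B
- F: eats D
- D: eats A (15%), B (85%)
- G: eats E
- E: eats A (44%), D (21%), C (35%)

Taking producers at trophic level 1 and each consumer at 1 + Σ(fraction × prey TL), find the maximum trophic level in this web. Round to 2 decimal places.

3.56

C: 1 + 1 = 2
D: 1 + (0.15×1 + 0.85×1) = 2
E: 1 + (0.44×1 + 0.21×2 + 0.35×2) = 2.56
F: 1 + 2 = 3
G: 1 + 2.56 = 3.56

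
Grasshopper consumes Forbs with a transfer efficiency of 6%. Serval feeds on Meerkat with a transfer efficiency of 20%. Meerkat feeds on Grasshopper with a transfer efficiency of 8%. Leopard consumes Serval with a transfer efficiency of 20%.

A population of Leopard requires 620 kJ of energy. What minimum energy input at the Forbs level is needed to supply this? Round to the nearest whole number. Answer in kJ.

3229167 kJ

Cumulative transfer efficiency: 0.06 × 0.08 × 0.2 × 0.2 = 0.000192
Forbs energy = 620 / 0.000192 = 3229167 kJ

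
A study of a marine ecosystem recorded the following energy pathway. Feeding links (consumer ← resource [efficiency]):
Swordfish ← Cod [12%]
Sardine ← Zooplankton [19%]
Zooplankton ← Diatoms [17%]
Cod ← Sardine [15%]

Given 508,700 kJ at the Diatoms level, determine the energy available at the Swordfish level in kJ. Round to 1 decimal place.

Zooplankton: 508700 × 0.17 = 86479 kJ
Sardine: 86479 × 0.19 = 16431.01 kJ
Cod: 16431.01 × 0.15 = 2464.6515 kJ
Swordfish: 2464.6515 × 0.12 = 295.75818 kJ

295.8 kJ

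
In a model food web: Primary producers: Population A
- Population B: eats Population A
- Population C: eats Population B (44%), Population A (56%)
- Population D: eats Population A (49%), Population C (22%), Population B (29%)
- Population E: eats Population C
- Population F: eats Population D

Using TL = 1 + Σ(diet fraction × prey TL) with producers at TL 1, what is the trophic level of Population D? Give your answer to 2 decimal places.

2.61

Population B: 1 + 1 = 2
Population C: 1 + (0.44×2 + 0.56×1) = 2.44
Population D: 1 + (0.49×1 + 0.22×2.44 + 0.29×2) = 2.6068
Population E: 1 + 2.44 = 3.44
Population F: 1 + 2.6068 = 3.6068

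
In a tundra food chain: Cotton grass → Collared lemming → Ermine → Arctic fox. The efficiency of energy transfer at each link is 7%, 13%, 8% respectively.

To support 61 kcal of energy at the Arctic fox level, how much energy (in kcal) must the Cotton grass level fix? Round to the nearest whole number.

83791 kcal

Cumulative transfer efficiency: 0.07 × 0.13 × 0.08 = 0.000728
Cotton grass energy = 61 / 0.000728 = 83791 kcal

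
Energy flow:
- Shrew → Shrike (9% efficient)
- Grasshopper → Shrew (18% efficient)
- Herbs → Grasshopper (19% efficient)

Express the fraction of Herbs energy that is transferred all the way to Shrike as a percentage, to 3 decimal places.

0.308%

Product of link efficiencies: 0.19 × 0.18 × 0.09 = 0.003078
As a percentage: 0.003078 × 100 = 0.308%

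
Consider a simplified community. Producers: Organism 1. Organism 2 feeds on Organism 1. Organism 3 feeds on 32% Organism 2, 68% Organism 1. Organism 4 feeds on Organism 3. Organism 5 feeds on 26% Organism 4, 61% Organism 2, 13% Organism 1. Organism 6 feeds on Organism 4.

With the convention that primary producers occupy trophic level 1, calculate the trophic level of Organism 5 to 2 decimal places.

3.21

Organism 2: 1 + 1 = 2
Organism 3: 1 + (0.32×2 + 0.68×1) = 2.32
Organism 4: 1 + 2.32 = 3.32
Organism 5: 1 + (0.26×3.32 + 0.61×2 + 0.13×1) = 3.2132
Organism 6: 1 + 3.32 = 4.32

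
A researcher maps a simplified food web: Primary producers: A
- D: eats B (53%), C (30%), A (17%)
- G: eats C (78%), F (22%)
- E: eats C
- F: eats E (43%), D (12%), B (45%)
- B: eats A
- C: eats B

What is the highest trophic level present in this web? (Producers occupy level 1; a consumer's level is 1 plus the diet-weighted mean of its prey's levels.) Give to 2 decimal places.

B: 1 + 1 = 2
C: 1 + 2 = 3
D: 1 + (0.53×2 + 0.3×3 + 0.17×1) = 3.13
E: 1 + 3 = 4
F: 1 + (0.43×4 + 0.12×3.13 + 0.45×2) = 3.9956
G: 1 + (0.78×3 + 0.22×3.9956) = 4.219032

4.22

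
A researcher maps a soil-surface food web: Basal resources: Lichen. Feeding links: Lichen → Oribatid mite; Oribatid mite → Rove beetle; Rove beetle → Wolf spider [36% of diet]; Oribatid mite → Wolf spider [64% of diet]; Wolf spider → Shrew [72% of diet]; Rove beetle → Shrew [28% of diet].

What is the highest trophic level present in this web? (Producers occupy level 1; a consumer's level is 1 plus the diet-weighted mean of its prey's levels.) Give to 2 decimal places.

4.26

Oribatid mite: 1 + 1 = 2
Rove beetle: 1 + 2 = 3
Wolf spider: 1 + (0.36×3 + 0.64×2) = 3.36
Shrew: 1 + (0.72×3.36 + 0.28×3) = 4.2592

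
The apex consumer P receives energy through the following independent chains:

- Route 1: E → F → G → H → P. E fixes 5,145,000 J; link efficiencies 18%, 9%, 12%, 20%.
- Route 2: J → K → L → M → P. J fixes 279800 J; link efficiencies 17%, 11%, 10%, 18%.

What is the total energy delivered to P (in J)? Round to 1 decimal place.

2094.6 J

Route 1: 5145000 × 0.18 × 0.09 × 0.12 × 0.2 = 2000.376 J
Route 2: 279800 × 0.17 × 0.11 × 0.1 × 0.18 = 94.18068 J
Total at P: 2000.376 + 94.18068 = 2094.55668 J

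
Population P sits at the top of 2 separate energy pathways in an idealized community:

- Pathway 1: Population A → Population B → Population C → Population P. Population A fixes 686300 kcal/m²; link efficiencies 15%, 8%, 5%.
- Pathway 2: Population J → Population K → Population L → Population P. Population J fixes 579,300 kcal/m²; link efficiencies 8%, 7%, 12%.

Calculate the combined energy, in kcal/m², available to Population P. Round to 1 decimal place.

Pathway 1: 686300 × 0.15 × 0.08 × 0.05 = 411.78 kcal/m²
Pathway 2: 579300 × 0.08 × 0.07 × 0.12 = 389.2896 kcal/m²
Total at Population P: 411.78 + 389.2896 = 801.0696 kcal/m²

801.1 kcal/m²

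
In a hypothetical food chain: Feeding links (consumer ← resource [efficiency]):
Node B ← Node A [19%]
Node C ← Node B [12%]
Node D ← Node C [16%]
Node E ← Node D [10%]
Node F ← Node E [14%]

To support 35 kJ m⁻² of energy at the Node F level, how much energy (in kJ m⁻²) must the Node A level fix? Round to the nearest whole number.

685307 kJ m⁻²

Cumulative transfer efficiency: 0.19 × 0.12 × 0.16 × 0.1 × 0.14 = 0.000051072
Node A energy = 35 / 0.000051072 = 685307 kJ m⁻²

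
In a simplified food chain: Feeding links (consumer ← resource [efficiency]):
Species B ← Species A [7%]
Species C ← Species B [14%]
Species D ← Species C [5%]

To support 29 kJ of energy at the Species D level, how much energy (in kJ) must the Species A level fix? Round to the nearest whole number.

59184 kJ

Cumulative transfer efficiency: 0.07 × 0.14 × 0.05 = 0.00049
Species A energy = 29 / 0.00049 = 59184 kJ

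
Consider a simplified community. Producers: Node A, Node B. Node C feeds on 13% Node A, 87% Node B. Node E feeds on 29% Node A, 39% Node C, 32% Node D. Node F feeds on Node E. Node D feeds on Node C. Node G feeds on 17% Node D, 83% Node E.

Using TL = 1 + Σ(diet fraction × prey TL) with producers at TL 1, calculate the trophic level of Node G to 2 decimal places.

Node C: 1 + (0.13×1 + 0.87×1) = 2
Node D: 1 + 2 = 3
Node E: 1 + (0.29×1 + 0.39×2 + 0.32×3) = 3.03
Node F: 1 + 3.03 = 4.03
Node G: 1 + (0.17×3 + 0.83×3.03) = 4.0249

4.02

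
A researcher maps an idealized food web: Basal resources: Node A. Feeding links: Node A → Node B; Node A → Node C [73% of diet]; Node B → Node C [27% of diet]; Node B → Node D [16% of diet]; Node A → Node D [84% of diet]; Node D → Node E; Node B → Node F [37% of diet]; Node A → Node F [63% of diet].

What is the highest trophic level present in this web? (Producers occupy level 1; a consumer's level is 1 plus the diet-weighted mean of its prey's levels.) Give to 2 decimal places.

3.16

Node B: 1 + 1 = 2
Node C: 1 + (0.73×1 + 0.27×2) = 2.27
Node D: 1 + (0.16×2 + 0.84×1) = 2.16
Node E: 1 + 2.16 = 3.16
Node F: 1 + (0.37×2 + 0.63×1) = 2.37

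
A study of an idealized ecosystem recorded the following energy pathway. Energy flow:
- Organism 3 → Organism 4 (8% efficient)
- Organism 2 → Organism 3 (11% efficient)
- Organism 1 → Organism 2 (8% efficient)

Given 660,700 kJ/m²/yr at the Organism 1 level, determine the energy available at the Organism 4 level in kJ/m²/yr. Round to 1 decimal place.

Organism 2: 660700 × 0.08 = 52856 kJ/m²/yr
Organism 3: 52856 × 0.11 = 5814.16 kJ/m²/yr
Organism 4: 5814.16 × 0.08 = 465.1328 kJ/m²/yr

465.1 kJ/m²/yr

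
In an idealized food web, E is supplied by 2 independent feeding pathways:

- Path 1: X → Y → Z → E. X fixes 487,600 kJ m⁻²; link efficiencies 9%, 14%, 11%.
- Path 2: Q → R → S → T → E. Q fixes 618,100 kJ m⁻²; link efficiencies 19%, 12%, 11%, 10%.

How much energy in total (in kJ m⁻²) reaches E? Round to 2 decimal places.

Path 1: 487600 × 0.09 × 0.14 × 0.11 = 675.8136 kJ m⁻²
Path 2: 618100 × 0.19 × 0.12 × 0.11 × 0.1 = 155.01948 kJ m⁻²
Total at E: 675.8136 + 155.01948 = 830.83308 kJ m⁻²

830.83 kJ m⁻²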